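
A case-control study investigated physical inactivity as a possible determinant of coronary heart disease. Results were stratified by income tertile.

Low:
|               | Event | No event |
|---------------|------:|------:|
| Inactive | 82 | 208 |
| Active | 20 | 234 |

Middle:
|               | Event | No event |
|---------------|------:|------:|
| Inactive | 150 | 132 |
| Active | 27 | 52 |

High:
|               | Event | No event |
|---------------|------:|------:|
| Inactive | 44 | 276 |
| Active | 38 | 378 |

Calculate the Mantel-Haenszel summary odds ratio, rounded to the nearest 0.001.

OR_MH = Σ(aᵢdᵢ/nᵢ) / Σ(bᵢcᵢ/nᵢ), where nᵢ is the stratum total.
Stratum 1 (Low): n = 544; a·d/n = 82·234/544 = 35.2721; b·c/n = 208·20/544 = 7.6471
Stratum 2 (Middle): n = 361; a·d/n = 150·52/361 = 21.6066; b·c/n = 132·27/361 = 9.8726
Stratum 3 (High): n = 736; a·d/n = 44·378/736 = 22.5978; b·c/n = 276·38/736 = 14.2500
OR_MH = (35.2721 + 21.6066 + 22.5978) / (7.6471 + 9.8726 + 14.2500) = 79.4765 / 31.7696 = 2.50165

2.502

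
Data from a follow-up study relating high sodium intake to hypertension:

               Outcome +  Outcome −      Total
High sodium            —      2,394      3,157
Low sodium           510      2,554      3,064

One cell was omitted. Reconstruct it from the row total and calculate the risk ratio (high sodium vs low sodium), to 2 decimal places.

The missing cell is in the exposed row: 3157 − 2394 = 763.
So a = 763, b = 2394, c = 510, d = 2554.
RR = [a/(a+b)] / [c/(c+d)] = (763/3157) / (510/3064) = 0.24169/0.16645 = 1.45201

1.45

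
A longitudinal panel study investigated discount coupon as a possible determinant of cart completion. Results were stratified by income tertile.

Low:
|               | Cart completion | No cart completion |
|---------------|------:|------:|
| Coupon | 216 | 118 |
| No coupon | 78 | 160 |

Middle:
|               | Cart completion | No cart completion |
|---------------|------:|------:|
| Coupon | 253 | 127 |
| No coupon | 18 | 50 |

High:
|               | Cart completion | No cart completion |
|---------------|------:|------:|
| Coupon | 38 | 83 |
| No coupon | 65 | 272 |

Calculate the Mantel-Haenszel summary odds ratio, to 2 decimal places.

3.37

OR_MH = Σ(aᵢdᵢ/nᵢ) / Σ(bᵢcᵢ/nᵢ), where nᵢ is the stratum total.
Stratum 1 (Low): n = 572; a·d/n = 216·160/572 = 60.4196; b·c/n = 118·78/572 = 16.0909
Stratum 2 (Middle): n = 448; a·d/n = 253·50/448 = 28.2366; b·c/n = 127·18/448 = 5.1027
Stratum 3 (High): n = 458; a·d/n = 38·272/458 = 22.5677; b·c/n = 83·65/458 = 11.7795
OR_MH = (60.4196 + 28.2366 + 22.5677) / (16.0909 + 5.1027 + 11.7795) = 111.2239 / 32.9731 = 3.37317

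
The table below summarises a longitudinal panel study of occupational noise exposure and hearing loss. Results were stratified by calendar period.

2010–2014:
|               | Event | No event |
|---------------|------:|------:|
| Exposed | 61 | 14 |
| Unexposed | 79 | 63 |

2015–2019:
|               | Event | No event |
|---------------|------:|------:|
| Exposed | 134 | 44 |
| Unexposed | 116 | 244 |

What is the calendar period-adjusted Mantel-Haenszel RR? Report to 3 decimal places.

1.973

RR_MH = Σ(aᵢ·n₀ᵢ/nᵢ) / Σ(cᵢ·n₁ᵢ/nᵢ), with n₁ᵢ = aᵢ+bᵢ (exposed), n₀ᵢ = cᵢ+dᵢ (unexposed), nᵢ = n₁ᵢ+n₀ᵢ.
Stratum 1 (2010–2014): n₁ = 75, n₀ = 142, n = 217; a·n₀/n = 61·142/217 = 39.9171; c·n₁/n = 79·75/217 = 27.3041
Stratum 2 (2015–2019): n₁ = 178, n₀ = 360, n = 538; a·n₀/n = 134·360/538 = 89.6654; c·n₁/n = 116·178/538 = 38.3792
RR_MH = (39.9171 + 89.6654) / (27.3041 + 38.3792) = 129.5825 / 65.6833 = 1.97284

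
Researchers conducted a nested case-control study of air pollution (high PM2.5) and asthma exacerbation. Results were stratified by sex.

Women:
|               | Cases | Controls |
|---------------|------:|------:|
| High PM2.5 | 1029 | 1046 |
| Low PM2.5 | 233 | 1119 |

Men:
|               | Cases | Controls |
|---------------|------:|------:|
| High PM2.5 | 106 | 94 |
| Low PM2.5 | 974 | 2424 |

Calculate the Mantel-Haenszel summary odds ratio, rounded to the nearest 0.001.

4.219

OR_MH = Σ(aᵢdᵢ/nᵢ) / Σ(bᵢcᵢ/nᵢ), where nᵢ is the stratum total.
Stratum 1 (Women): n = 3427; a·d/n = 1029·1119/3427 = 335.9939; b·c/n = 1046·233/3427 = 71.1170
Stratum 2 (Men): n = 3598; a·d/n = 106·2424/3598 = 71.4130; b·c/n = 94·974/3598 = 25.4464
OR_MH = (335.9939 + 71.4130) / (71.1170 + 25.4464) = 407.4069 / 96.5634 = 4.21906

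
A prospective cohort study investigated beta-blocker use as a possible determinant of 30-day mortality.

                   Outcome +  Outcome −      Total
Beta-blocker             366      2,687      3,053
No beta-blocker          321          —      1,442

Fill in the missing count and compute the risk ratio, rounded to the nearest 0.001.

0.539

The missing cell is in the unexposed row: 1442 − 321 = 1121.
So a = 366, b = 2687, c = 321, d = 1121.
RR = [a/(a+b)] / [c/(c+d)] = (366/3053) / (321/1442) = 0.11988/0.22261 = 0.53854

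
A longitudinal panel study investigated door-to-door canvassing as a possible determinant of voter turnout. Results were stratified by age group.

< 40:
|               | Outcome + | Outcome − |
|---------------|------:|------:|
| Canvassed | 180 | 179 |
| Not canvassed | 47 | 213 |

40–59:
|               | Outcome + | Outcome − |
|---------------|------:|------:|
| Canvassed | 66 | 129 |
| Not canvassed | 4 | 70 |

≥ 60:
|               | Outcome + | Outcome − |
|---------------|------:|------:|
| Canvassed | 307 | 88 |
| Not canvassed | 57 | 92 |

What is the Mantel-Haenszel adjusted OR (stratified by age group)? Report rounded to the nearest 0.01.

5.30

OR_MH = Σ(aᵢdᵢ/nᵢ) / Σ(bᵢcᵢ/nᵢ), where nᵢ is the stratum total.
Stratum 1 (< 40): n = 619; a·d/n = 180·213/619 = 61.9386; b·c/n = 179·47/619 = 13.5913
Stratum 2 (40–59): n = 269; a·d/n = 66·70/269 = 17.1747; b·c/n = 129·4/269 = 1.9182
Stratum 3 (≥ 60): n = 544; a·d/n = 307·92/544 = 51.9191; b·c/n = 88·57/544 = 9.2206
OR_MH = (61.9386 + 17.1747 + 51.9191) / (13.5913 + 1.9182 + 9.2206) = 131.0324 / 24.7301 = 5.29850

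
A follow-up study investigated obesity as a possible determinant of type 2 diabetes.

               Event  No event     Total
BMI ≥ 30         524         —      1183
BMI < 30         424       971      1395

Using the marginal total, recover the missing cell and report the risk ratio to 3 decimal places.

1.457

The missing cell is in the exposed row: 1183 − 524 = 659.
So a = 524, b = 659, c = 424, d = 971.
RR = [a/(a+b)] / [c/(c+d)] = (524/1183) / (424/1395) = 0.44294/0.30394 = 1.45732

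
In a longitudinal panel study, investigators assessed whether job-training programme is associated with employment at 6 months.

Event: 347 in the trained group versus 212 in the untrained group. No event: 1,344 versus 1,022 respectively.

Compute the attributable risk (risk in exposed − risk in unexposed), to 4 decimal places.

From the description: a = 347, b = 1344, c = 212, d = 1022.
Risk in exposed = 347/1691 = 0.205204; risk in unexposed = 212/1234 = 0.171799.
Risk difference = 0.205204 − 0.171799 = 0.033405

0.0334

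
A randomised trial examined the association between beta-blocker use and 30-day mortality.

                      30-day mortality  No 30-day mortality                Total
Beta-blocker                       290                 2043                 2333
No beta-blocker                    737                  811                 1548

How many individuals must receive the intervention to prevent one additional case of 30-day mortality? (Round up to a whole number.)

3

Risk in treated group = 290/2333 = 0.12430; risk in control = 737/1548 = 0.47610.
Absolute risk reduction = 0.47610 − 0.12430 = 0.35179
NNT = 1 / ARR = 1 / 0.35179 = 2.843 → round up → 3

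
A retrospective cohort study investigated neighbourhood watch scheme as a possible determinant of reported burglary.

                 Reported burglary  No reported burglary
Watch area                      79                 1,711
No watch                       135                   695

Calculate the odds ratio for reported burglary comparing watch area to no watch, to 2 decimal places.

0.24

Cells: a = 79, b = 1711, c = 135, d = 695.
OR = (a·d)/(b·c) = (79 × 695) / (1711 × 135) = 54905 / 230985 = 0.23770
Exposure is associated with lower odds of reported burglary (OR = 0.24 < 1).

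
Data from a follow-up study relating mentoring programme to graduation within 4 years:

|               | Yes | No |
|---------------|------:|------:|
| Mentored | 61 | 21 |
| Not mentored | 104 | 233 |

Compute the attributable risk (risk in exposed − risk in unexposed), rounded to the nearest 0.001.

0.435

Cells: a = 61, b = 21, c = 104, d = 233.
Risk in exposed = 61/82 = 0.743902; risk in unexposed = 104/337 = 0.308605.
Risk difference = 0.743902 − 0.308605 = 0.435297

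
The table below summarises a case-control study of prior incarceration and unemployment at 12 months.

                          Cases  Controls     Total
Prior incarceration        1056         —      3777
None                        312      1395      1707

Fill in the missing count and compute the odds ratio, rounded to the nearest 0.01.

The missing cell is in the exposed row: 3777 − 1056 = 2721.
So a = 1056, b = 2721, c = 312, d = 1395.
OR = (a·d)/(b·c) = (1056 × 1395) / (2721 × 312) = 1473120 / 848952 = 1.73522

1.74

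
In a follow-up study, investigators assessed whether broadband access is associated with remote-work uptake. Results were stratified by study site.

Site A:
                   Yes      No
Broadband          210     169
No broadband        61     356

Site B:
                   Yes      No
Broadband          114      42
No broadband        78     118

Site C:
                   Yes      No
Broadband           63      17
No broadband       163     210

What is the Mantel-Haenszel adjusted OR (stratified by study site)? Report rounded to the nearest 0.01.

OR_MH = Σ(aᵢdᵢ/nᵢ) / Σ(bᵢcᵢ/nᵢ), where nᵢ is the stratum total.
Stratum 1 (Site A): n = 796; a·d/n = 210·356/796 = 93.9196; b·c/n = 169·61/796 = 12.9510
Stratum 2 (Site B): n = 352; a·d/n = 114·118/352 = 38.2159; b·c/n = 42·78/352 = 9.3068
Stratum 3 (Site C): n = 453; a·d/n = 63·210/453 = 29.2053; b·c/n = 17·163/453 = 6.1170
OR_MH = (93.9196 + 38.2159 + 29.2053) / (12.9510 + 9.3068 + 6.1170) = 161.3408 / 28.3748 = 5.68606

5.69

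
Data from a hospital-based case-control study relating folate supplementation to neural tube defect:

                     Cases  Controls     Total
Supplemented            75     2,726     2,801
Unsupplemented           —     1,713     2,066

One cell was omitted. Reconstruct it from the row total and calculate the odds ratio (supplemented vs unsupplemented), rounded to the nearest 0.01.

0.13

The missing cell is in the unexposed row: 2066 − 1713 = 353.
So a = 75, b = 2726, c = 353, d = 1713.
OR = (a·d)/(b·c) = (75 × 1713) / (2726 × 353) = 128475 / 962278 = 0.13351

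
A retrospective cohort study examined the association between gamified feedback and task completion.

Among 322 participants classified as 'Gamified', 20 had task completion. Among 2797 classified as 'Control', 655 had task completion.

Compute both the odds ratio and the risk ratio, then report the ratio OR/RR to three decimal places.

0.817

From the description: a = 20, b = 302, c = 655, d = 2142.
OR = (20·2142)/(302·655) = 42840/197810 = 0.21657
Risk in exposed = 20/322 = 0.06211; risk in unexposed = 655/2797 = 0.23418; RR = 0.26523
OR/RR = 0.21657 / 0.26523 = 0.81654
The outcome is not rare, so the OR lies further from 1 than the RR.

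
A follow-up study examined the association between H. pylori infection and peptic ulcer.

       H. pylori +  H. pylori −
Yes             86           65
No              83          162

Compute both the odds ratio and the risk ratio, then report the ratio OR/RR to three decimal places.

Reading the table with exposure as columns: a = 86 (H. pylori +, case), b = 83 (H. pylori +, non-case), c = 65 (H. pylori −, case), d = 162.
OR = (86·162)/(83·65) = 13932/5395 = 2.58239
Risk in exposed = 86/169 = 0.50888; risk in unexposed = 65/227 = 0.28634; RR = 1.77715
OR/RR = 2.58239 / 1.77715 = 1.45311
The outcome is not rare, so the OR lies further from 1 than the RR.

1.453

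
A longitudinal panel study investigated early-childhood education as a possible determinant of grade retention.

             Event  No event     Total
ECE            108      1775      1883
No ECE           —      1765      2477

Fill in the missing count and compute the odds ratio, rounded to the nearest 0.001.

The missing cell is in the unexposed row: 2477 − 1765 = 712.
So a = 108, b = 1775, c = 712, d = 1765.
OR = (a·d)/(b·c) = (108 × 1765) / (1775 × 712) = 190620 / 1263800 = 0.15083

0.151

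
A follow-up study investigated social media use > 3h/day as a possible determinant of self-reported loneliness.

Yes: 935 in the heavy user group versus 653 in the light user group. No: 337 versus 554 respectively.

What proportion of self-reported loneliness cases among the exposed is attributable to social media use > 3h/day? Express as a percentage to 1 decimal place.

26.4

From the description: a = 935, b = 337, c = 653, d = 554.
Risk in exposed = 935/1272 = 0.73506; risk in unexposed = 653/1207 = 0.54101.
RR = 0.73506/0.54101 = 1.35868
AR% = (RR − 1)/RR × 100 = (1.35868 − 1)/1.35868 × 100 = 26.3994%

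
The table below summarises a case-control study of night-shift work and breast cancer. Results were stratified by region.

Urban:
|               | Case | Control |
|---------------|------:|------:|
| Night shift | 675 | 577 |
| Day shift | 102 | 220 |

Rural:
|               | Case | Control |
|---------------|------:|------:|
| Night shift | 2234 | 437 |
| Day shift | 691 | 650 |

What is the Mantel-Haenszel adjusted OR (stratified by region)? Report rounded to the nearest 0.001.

OR_MH = Σ(aᵢdᵢ/nᵢ) / Σ(bᵢcᵢ/nᵢ), where nᵢ is the stratum total.
Stratum 1 (Urban): n = 1574; a·d/n = 675·220/1574 = 94.3456; b·c/n = 577·102/1574 = 37.3914
Stratum 2 (Rural): n = 4012; a·d/n = 2234·650/4012 = 361.9392; b·c/n = 437·691/4012 = 75.2660
OR_MH = (94.3456 + 361.9392) / (37.3914 + 75.2660) = 456.2848 / 112.6573 = 4.05020

4.050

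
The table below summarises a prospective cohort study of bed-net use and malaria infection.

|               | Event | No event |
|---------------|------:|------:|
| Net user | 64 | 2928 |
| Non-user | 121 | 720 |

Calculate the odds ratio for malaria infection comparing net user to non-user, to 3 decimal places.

0.130

Cells: a = 64, b = 2928, c = 121, d = 720.
OR = (a·d)/(b·c) = (64 × 720) / (2928 × 121) = 46080 / 354288 = 0.13006
Exposure is associated with lower odds of malaria infection (OR = 0.13 < 1).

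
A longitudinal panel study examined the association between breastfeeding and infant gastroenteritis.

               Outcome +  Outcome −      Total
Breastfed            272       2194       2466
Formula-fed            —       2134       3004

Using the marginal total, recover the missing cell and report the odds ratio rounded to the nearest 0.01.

The missing cell is in the unexposed row: 3004 − 2134 = 870.
So a = 272, b = 2194, c = 870, d = 2134.
OR = (a·d)/(b·c) = (272 × 2134) / (2194 × 870) = 580448 / 1908780 = 0.30409

0.30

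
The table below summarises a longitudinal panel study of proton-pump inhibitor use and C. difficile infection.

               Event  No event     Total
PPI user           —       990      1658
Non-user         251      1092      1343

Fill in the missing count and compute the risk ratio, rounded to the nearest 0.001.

2.156

The missing cell is in the exposed row: 1658 − 990 = 668.
So a = 668, b = 990, c = 251, d = 1092.
RR = [a/(a+b)] / [c/(c+d)] = (668/1658) / (251/1343) = 0.40290/0.18690 = 2.15573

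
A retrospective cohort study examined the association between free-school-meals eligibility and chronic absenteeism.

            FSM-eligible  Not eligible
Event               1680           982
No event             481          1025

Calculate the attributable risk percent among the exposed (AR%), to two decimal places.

Reading the table with exposure as columns: a = 1680 (FSM-eligible, case), b = 481 (FSM-eligible, non-case), c = 982 (Not eligible, case), d = 1025.
Risk in exposed = 1680/2161 = 0.77742; risk in unexposed = 982/2007 = 0.48929.
RR = 0.77742/0.48929 = 1.58888
AR% = (RR − 1)/RR × 100 = (1.58888 − 1)/1.58888 × 100 = 37.0625%

37.06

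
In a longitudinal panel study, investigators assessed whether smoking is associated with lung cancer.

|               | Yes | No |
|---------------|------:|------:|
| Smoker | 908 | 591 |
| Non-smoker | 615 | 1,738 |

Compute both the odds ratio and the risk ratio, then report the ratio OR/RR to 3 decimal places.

Cells: a = 908, b = 591, c = 615, d = 1738.
OR = (908·1738)/(591·615) = 1578104/363465 = 4.34183
Risk in exposed = 908/1499 = 0.60574; risk in unexposed = 615/2353 = 0.26137; RR = 2.31756
OR/RR = 4.34183 / 2.31756 = 1.87345
The outcome is not rare, so the OR lies further from 1 than the RR.

1.873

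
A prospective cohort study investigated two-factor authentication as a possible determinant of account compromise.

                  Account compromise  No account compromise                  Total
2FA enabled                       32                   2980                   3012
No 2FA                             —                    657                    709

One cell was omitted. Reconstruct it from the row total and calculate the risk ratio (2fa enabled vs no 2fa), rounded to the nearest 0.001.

The missing cell is in the unexposed row: 709 − 657 = 52.
So a = 32, b = 2980, c = 52, d = 657.
RR = [a/(a+b)] / [c/(c+d)] = (32/3012) / (52/709) = 0.01062/0.07334 = 0.14486

0.145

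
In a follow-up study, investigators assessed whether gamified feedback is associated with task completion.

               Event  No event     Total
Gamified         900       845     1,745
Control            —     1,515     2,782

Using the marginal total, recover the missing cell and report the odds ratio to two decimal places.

The missing cell is in the unexposed row: 2782 − 1515 = 1267.
So a = 900, b = 845, c = 1267, d = 1515.
OR = (a·d)/(b·c) = (900 × 1515) / (845 × 1267) = 1363500 / 1070615 = 1.27357

1.27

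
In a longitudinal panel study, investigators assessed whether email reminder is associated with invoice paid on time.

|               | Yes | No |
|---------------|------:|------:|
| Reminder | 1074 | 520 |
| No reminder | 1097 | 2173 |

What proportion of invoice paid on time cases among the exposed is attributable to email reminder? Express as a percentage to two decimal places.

Cells: a = 1074, b = 520, c = 1097, d = 2173.
Risk in exposed = 1074/1594 = 0.67378; risk in unexposed = 1097/3270 = 0.33547.
RR = 0.67378/0.33547 = 2.00843
AR% = (RR − 1)/RR × 100 = (2.00843 − 1)/2.00843 × 100 = 50.2099%

50.21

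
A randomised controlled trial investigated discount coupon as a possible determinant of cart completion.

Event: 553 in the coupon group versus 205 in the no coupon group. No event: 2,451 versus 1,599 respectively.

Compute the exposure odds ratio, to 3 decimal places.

1.760

From the description: a = 553, b = 2451, c = 205, d = 1599.
OR = (a·d)/(b·c) = (553 × 1599) / (2451 × 205) = 884247 / 502455 = 1.75985
The odds of cart completion are about 1.76 times as high in the coupon group.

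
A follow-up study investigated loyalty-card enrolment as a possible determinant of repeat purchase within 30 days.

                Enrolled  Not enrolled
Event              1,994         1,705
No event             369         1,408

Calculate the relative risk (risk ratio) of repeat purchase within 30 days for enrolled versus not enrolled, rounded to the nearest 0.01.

1.54

Reading the table with exposure as columns: a = 1994 (Enrolled, case), b = 369 (Enrolled, non-case), c = 1705 (Not enrolled, case), d = 1408.
Risk in exposed = 1994/2363 = 0.84384; risk in unexposed = 1705/3113 = 0.54770.
RR = 0.84384 / 0.54770 = 1.54069
The risk among the exposed is 1.54 times that among the unexposed.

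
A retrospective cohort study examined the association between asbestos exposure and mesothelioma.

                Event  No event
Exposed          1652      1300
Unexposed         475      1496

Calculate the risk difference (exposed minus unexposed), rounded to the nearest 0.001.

0.319

Cells: a = 1652, b = 1300, c = 475, d = 1496.
Risk in exposed = 1652/2952 = 0.559621; risk in unexposed = 475/1971 = 0.240994.
Risk difference = 0.559621 − 0.240994 = 0.318626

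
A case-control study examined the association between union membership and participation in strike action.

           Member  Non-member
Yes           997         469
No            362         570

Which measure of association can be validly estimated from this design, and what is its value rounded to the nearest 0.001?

Reading the table with exposure as columns: a = 997 (Member, case), b = 362 (Member, non-case), c = 469 (Non-member, case), d = 570.
This is a case-control study: participants were sampled on outcome status, so risks in the source population cannot be estimated directly — relative risk is not valid here. The odds ratio is the appropriate measure.
OR = (a·d)/(b·c) = (997 × 570) / (362 × 469) = 568290 / 169778 = 3.34725

3.347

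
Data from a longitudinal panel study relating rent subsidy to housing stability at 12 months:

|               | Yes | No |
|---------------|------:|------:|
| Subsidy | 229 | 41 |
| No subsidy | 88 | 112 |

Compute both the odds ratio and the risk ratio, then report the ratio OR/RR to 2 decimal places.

Cells: a = 229, b = 41, c = 88, d = 112.
OR = (229·112)/(41·88) = 25648/3608 = 7.10865
Risk in exposed = 229/270 = 0.84815; risk in unexposed = 88/200 = 0.44000; RR = 1.92761
OR/RR = 7.10865 / 1.92761 = 3.68780
The outcome is not rare, so the OR lies further from 1 than the RR.

3.69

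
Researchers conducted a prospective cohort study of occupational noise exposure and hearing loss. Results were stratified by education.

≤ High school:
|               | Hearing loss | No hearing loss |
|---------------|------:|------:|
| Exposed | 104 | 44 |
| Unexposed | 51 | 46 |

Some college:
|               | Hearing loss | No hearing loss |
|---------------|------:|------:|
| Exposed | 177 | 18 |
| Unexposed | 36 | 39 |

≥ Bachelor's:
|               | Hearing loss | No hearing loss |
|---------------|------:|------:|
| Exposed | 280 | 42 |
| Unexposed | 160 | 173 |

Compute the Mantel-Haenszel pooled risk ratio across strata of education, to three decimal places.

RR_MH = Σ(aᵢ·n₀ᵢ/nᵢ) / Σ(cᵢ·n₁ᵢ/nᵢ), with n₁ᵢ = aᵢ+bᵢ (exposed), n₀ᵢ = cᵢ+dᵢ (unexposed), nᵢ = n₁ᵢ+n₀ᵢ.
Stratum 1 (≤ High school): n₁ = 148, n₀ = 97, n = 245; a·n₀/n = 104·97/245 = 41.1755; c·n₁/n = 51·148/245 = 30.8082
Stratum 2 (Some college): n₁ = 195, n₀ = 75, n = 270; a·n₀/n = 177·75/270 = 49.1667; c·n₁/n = 36·195/270 = 26.0000
Stratum 3 (≥ Bachelor's): n₁ = 322, n₀ = 333, n = 655; a·n₀/n = 280·333/655 = 142.3511; c·n₁/n = 160·322/655 = 78.6565
RR_MH = (41.1755 + 49.1667 + 142.3511) / (30.8082 + 26.0000 + 78.6565) = 232.6933 / 135.4647 = 1.71774

1.718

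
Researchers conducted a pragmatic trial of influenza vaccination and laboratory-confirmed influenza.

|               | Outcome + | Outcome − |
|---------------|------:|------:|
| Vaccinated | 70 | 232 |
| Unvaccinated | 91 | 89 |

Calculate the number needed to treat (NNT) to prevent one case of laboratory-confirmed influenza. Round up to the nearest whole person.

4

Risk in treated group = 70/302 = 0.23179; risk in control = 91/180 = 0.50556.
Absolute risk reduction = 0.50556 − 0.23179 = 0.27377
NNT = 1 / ARR = 1 / 0.27377 = 3.653 → round up → 4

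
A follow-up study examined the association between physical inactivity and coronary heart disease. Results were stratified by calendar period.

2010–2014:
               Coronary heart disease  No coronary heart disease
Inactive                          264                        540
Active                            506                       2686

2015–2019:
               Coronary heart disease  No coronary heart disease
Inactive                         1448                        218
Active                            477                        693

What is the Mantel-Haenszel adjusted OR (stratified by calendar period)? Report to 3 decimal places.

5.058

OR_MH = Σ(aᵢdᵢ/nᵢ) / Σ(bᵢcᵢ/nᵢ), where nᵢ is the stratum total.
Stratum 1 (2010–2014): n = 3996; a·d/n = 264·2686/3996 = 177.4535; b·c/n = 540·506/3996 = 68.3784
Stratum 2 (2015–2019): n = 2836; a·d/n = 1448·693/2836 = 353.8307; b·c/n = 218·477/2836 = 36.6664
OR_MH = (177.4535 + 353.8307) / (68.3784 + 36.6664) = 531.2842 / 105.0448 = 5.05769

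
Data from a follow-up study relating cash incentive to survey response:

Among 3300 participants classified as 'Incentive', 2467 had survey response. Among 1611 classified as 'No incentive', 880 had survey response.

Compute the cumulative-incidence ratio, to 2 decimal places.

From the description: a = 2467, b = 833, c = 880, d = 731.
Risk in exposed = 2467/3300 = 0.74758; risk in unexposed = 880/1611 = 0.54624.
RR = 0.74758 / 0.54624 = 1.36857
The risk among the exposed is 1.37 times that among the unexposed.

1.37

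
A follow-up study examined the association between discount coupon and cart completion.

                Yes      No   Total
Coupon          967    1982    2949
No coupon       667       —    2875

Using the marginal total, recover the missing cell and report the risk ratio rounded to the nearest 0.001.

The missing cell is in the unexposed row: 2875 − 667 = 2208.
So a = 967, b = 1982, c = 667, d = 2208.
RR = [a/(a+b)] / [c/(c+d)] = (967/2949) / (667/2875) = 0.32791/0.23200 = 1.41340

1.413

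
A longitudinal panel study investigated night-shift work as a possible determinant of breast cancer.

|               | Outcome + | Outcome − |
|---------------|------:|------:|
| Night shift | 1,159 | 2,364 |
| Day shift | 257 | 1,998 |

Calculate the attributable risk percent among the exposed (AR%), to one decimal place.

Cells: a = 1159, b = 2364, c = 257, d = 1998.
Risk in exposed = 1159/3523 = 0.32898; risk in unexposed = 257/2255 = 0.11397.
RR = 0.32898/0.11397 = 2.88658
AR% = (RR − 1)/RR × 100 = (2.88658 − 1)/2.88658 × 100 = 65.3570%

65.4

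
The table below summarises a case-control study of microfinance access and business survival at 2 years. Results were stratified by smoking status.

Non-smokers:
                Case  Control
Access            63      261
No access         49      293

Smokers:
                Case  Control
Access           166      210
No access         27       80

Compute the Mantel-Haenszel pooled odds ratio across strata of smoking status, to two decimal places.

OR_MH = Σ(aᵢdᵢ/nᵢ) / Σ(bᵢcᵢ/nᵢ), where nᵢ is the stratum total.
Stratum 1 (Non-smokers): n = 666; a·d/n = 63·293/666 = 27.7162; b·c/n = 261·49/666 = 19.2027
Stratum 2 (Smokers): n = 483; a·d/n = 166·80/483 = 27.4948; b·c/n = 210·27/483 = 11.7391
OR_MH = (27.7162 + 27.4948) / (19.2027 + 11.7391) = 55.2110 / 30.9418 = 1.78435

1.78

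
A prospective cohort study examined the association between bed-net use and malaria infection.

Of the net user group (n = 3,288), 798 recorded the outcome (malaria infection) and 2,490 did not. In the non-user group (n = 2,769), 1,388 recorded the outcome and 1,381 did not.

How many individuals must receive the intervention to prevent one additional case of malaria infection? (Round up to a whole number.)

Risk in treated group = 798/3288 = 0.24270; risk in control = 1388/2769 = 0.50126.
Absolute risk reduction = 0.50126 − 0.24270 = 0.25856
NNT = 1 / ARR = 1 / 0.25856 = 3.868 → round up → 4

4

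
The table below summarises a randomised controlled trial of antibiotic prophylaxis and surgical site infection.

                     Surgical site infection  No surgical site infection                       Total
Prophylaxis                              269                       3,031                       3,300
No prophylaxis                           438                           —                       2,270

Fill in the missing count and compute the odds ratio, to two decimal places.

0.37

The missing cell is in the unexposed row: 2270 − 438 = 1832.
So a = 269, b = 3031, c = 438, d = 1832.
OR = (a·d)/(b·c) = (269 × 1832) / (3031 × 438) = 492808 / 1327578 = 0.37121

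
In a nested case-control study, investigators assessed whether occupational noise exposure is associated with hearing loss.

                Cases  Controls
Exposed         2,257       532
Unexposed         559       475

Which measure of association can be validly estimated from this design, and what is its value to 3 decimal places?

Cells: a = 2257, b = 532, c = 559, d = 475.
This is a nested case-control study: participants were sampled on outcome status, so risks in the source population cannot be estimated directly — relative risk is not valid here. The odds ratio is the appropriate measure.
OR = (a·d)/(b·c) = (2257 × 475) / (532 × 559) = 1072075 / 297388 = 3.60497

3.605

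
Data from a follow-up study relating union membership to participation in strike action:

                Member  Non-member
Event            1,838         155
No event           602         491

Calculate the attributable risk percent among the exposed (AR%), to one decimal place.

68.1

Reading the table with exposure as columns: a = 1838 (Member, case), b = 602 (Member, non-case), c = 155 (Non-member, case), d = 491.
Risk in exposed = 1838/2440 = 0.75328; risk in unexposed = 155/646 = 0.23994.
RR = 0.75328/0.23994 = 3.13947
AR% = (RR − 1)/RR × 100 = (3.13947 − 1)/3.13947 × 100 = 68.1475%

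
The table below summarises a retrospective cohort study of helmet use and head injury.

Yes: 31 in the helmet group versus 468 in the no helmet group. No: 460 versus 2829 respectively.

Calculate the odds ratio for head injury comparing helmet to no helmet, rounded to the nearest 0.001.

0.407

From the description: a = 31, b = 460, c = 468, d = 2829.
OR = (a·d)/(b·c) = (31 × 2829) / (460 × 468) = 87699 / 215280 = 0.40737
Exposure is associated with lower odds of head injury (OR = 0.41 < 1).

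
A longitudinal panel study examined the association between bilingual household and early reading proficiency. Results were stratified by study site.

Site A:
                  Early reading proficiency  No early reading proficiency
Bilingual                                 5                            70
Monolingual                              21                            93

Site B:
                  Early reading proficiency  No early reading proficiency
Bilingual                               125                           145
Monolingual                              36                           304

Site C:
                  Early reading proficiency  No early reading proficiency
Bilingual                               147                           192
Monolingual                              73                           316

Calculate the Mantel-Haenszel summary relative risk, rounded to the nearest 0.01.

2.60

RR_MH = Σ(aᵢ·n₀ᵢ/nᵢ) / Σ(cᵢ·n₁ᵢ/nᵢ), with n₁ᵢ = aᵢ+bᵢ (exposed), n₀ᵢ = cᵢ+dᵢ (unexposed), nᵢ = n₁ᵢ+n₀ᵢ.
Stratum 1 (Site A): n₁ = 75, n₀ = 114, n = 189; a·n₀/n = 5·114/189 = 3.0159; c·n₁/n = 21·75/189 = 8.3333
Stratum 2 (Site B): n₁ = 270, n₀ = 340, n = 610; a·n₀/n = 125·340/610 = 69.6721; c·n₁/n = 36·270/610 = 15.9344
Stratum 3 (Site C): n₁ = 339, n₀ = 389, n = 728; a·n₀/n = 147·389/728 = 78.5481; c·n₁/n = 73·339/728 = 33.9931
RR_MH = (3.0159 + 69.6721 + 78.5481) / (8.3333 + 15.9344 + 33.9931) = 151.2361 / 58.2609 = 2.59584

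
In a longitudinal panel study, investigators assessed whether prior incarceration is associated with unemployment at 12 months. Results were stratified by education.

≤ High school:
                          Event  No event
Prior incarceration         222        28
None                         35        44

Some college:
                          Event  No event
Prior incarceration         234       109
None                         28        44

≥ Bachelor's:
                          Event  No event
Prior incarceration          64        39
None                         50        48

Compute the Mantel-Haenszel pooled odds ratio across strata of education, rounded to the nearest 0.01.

3.48

OR_MH = Σ(aᵢdᵢ/nᵢ) / Σ(bᵢcᵢ/nᵢ), where nᵢ is the stratum total.
Stratum 1 (≤ High school): n = 329; a·d/n = 222·44/329 = 29.6900; b·c/n = 28·35/329 = 2.9787
Stratum 2 (Some college): n = 415; a·d/n = 234·44/415 = 24.8096; b·c/n = 109·28/415 = 7.3542
Stratum 3 (≥ Bachelor's): n = 201; a·d/n = 64·48/201 = 15.2836; b·c/n = 39·50/201 = 9.7015
OR_MH = (29.6900 + 24.8096 + 15.2836) / (2.9787 + 7.3542 + 9.7015) = 69.7832 / 20.0344 = 3.48316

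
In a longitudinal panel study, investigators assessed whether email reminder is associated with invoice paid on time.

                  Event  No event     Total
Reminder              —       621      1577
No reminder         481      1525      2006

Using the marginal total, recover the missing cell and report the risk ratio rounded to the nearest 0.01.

The missing cell is in the exposed row: 1577 − 621 = 956.
So a = 956, b = 621, c = 481, d = 1525.
RR = [a/(a+b)] / [c/(c+d)] = (956/1577) / (481/2006) = 0.60621/0.23978 = 2.52820

2.53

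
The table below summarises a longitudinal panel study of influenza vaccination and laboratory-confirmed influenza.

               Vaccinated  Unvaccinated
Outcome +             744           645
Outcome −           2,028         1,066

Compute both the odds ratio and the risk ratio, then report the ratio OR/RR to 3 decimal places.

0.852

Reading the table with exposure as columns: a = 744 (Vaccinated, case), b = 2028 (Vaccinated, non-case), c = 645 (Unvaccinated, case), d = 1066.
OR = (744·1066)/(2028·645) = 793104/1308060 = 0.60632
Risk in exposed = 744/2772 = 0.26840; risk in unexposed = 645/1711 = 0.37697; RR = 0.71198
OR/RR = 0.60632 / 0.71198 = 0.85159
The outcome is not rare, so the OR lies further from 1 than the RR.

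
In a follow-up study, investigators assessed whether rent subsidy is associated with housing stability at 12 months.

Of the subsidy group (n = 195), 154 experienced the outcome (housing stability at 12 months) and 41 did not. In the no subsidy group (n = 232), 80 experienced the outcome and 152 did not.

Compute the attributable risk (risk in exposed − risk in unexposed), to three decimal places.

0.445

From the description: a = 154, b = 41, c = 80, d = 152.
Risk in exposed = 154/195 = 0.789744; risk in unexposed = 80/232 = 0.344828.
Risk difference = 0.789744 − 0.344828 = 0.444916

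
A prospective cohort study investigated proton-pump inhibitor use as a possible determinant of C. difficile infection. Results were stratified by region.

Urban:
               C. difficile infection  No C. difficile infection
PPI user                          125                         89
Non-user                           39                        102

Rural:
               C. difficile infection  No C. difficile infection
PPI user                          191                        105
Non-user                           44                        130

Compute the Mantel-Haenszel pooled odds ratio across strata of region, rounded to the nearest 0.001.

OR_MH = Σ(aᵢdᵢ/nᵢ) / Σ(bᵢcᵢ/nᵢ), where nᵢ is the stratum total.
Stratum 1 (Urban): n = 355; a·d/n = 125·102/355 = 35.9155; b·c/n = 89·39/355 = 9.7775
Stratum 2 (Rural): n = 470; a·d/n = 191·130/470 = 52.8298; b·c/n = 105·44/470 = 9.8298
OR_MH = (35.9155 + 52.8298) / (9.7775 + 9.8298) = 88.7453 / 19.6073 = 4.52615

4.526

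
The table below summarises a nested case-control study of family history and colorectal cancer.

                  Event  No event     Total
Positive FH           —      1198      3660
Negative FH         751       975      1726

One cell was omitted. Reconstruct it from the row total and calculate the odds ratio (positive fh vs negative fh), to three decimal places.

The missing cell is in the exposed row: 3660 − 1198 = 2462.
So a = 2462, b = 1198, c = 751, d = 975.
OR = (a·d)/(b·c) = (2462 × 975) / (1198 × 751) = 2400450 / 899698 = 2.66806

2.668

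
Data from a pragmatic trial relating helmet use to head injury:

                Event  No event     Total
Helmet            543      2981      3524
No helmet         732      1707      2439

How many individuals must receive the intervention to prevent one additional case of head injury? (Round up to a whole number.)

7

Risk in treated group = 543/3524 = 0.15409; risk in control = 732/2439 = 0.30012.
Absolute risk reduction = 0.30012 − 0.15409 = 0.14604
NNT = 1 / ARR = 1 / 0.14604 = 6.848 → round up → 7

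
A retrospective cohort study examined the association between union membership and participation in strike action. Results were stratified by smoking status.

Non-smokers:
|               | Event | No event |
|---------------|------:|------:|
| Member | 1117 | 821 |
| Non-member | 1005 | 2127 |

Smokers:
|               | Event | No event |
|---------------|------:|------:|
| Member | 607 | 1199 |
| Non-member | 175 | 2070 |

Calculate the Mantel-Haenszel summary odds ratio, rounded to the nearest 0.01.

3.63

OR_MH = Σ(aᵢdᵢ/nᵢ) / Σ(bᵢcᵢ/nᵢ), where nᵢ is the stratum total.
Stratum 1 (Non-smokers): n = 5070; a·d/n = 1117·2127/5070 = 468.6112; b·c/n = 821·1005/5070 = 162.7426
Stratum 2 (Smokers): n = 4051; a·d/n = 607·2070/4051 = 310.1679; b·c/n = 1199·175/4051 = 51.7959
OR_MH = (468.6112 + 310.1679) / (162.7426 + 51.7959) = 778.7791 / 214.5385 = 3.63002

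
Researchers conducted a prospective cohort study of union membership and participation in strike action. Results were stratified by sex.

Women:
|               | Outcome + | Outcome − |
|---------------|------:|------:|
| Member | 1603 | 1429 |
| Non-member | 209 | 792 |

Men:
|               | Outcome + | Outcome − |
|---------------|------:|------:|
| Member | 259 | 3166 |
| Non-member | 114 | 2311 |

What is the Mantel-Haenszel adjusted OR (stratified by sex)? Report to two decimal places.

3.07

OR_MH = Σ(aᵢdᵢ/nᵢ) / Σ(bᵢcᵢ/nᵢ), where nᵢ is the stratum total.
Stratum 1 (Women): n = 4033; a·d/n = 1603·792/4033 = 314.7969; b·c/n = 1429·209/4033 = 74.0543
Stratum 2 (Men): n = 5850; a·d/n = 259·2311/5850 = 102.3161; b·c/n = 3166·114/5850 = 61.6964
OR_MH = (314.7969 + 102.3161) / (74.0543 + 61.6964) = 417.1130 / 135.7507 = 3.07264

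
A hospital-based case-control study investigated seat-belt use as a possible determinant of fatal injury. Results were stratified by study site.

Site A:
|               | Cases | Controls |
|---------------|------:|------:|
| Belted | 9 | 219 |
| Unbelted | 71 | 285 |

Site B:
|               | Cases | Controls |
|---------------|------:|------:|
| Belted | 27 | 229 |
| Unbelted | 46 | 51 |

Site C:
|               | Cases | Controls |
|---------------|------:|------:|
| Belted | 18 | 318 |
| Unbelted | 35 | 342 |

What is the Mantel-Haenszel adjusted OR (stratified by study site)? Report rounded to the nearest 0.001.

0.235

OR_MH = Σ(aᵢdᵢ/nᵢ) / Σ(bᵢcᵢ/nᵢ), where nᵢ is the stratum total.
Stratum 1 (Site A): n = 584; a·d/n = 9·285/584 = 4.3921; b·c/n = 219·71/584 = 26.6250
Stratum 2 (Site B): n = 353; a·d/n = 27·51/353 = 3.9008; b·c/n = 229·46/353 = 29.8414
Stratum 3 (Site C): n = 713; a·d/n = 18·342/713 = 8.6339; b·c/n = 318·35/713 = 15.6101
OR_MH = (4.3921 + 3.9008 + 8.6339) / (26.6250 + 29.8414 + 15.6101) = 16.9269 / 72.0765 = 0.23485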